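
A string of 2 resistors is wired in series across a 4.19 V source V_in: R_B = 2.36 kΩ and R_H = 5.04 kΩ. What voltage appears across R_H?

ΣR = 2.36 + 5.04 = 7.400 kΩ.
V = V_in · R/ΣR = 4.19 × 0.6811 = 2.854 V.

V ≈ 2.85 V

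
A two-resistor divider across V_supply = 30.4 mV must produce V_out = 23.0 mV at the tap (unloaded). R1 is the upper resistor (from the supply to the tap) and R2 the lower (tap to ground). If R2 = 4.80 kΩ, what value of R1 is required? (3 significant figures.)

R1 ≈ 1.54 kΩ

V_out/V_supply = R2/(R1+R2) = 0.7566.
R1 = R2·(1/k − 1) = 4.80 × 0.3217 = 1.544 kΩ.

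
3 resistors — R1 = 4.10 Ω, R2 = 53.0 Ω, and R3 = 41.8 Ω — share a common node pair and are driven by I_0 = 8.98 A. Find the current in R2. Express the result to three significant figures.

Total conductance ΣG = 1/4.10 + 1/53.0 + 1/41.8 = 0.2867 (units of 1/Ω).
R2 takes the fraction G_k/ΣG = 0.01887/0.2867 = 0.06581, so I = 8.98 × 0.06581 = 0.5910 A.

I ≈ 0.591 A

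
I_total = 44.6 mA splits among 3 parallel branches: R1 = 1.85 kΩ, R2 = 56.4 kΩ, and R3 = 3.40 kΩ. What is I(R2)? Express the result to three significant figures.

ΣG = 1/1.85 + 1/56.4 + 1/3.40 = 0.8524.
By the current-divider rule, I = I_total · G_k/ΣG = 44.6 × 0.02080 = 0.9277 mA.

I ≈ 0.928 mA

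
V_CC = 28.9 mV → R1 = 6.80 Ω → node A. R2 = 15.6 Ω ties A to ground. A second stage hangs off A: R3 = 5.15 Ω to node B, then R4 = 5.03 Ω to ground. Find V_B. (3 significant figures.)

V_B ≈ 6.79 mV

Node A sees R2 in parallel with the series input of stage 2, R3 + R4 = 10.18 Ω.
Effective lower resistance at A: R2 ‖ 10.18 = 6.160 Ω.
V_A = 28.9 × 6.160/(6.80 + 6.160) = 13.74 mV.
Stage 2 is unloaded, so V_B = V_A · R4/(R3+R4) = 13.74 × 5.03/10.18 = 6.787 mV.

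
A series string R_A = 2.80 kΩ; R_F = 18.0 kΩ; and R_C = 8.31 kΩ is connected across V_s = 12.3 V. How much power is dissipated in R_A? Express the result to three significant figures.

The common current is I = 12.3/29.11 = 0.4225 mA.
P(R_A) = I²·R_A = (0.4225)² × 2.80 = 0.4999 mW.

P ≈ 0.500 mW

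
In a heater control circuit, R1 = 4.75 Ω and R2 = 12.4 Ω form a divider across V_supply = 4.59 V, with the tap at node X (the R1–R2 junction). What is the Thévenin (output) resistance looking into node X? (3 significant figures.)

Zeroing V_supply shorts the top of R1 to ground, so R_th = R1 ‖ R2 = 3.434 Ω.

R_th ≈ 3.43 Ω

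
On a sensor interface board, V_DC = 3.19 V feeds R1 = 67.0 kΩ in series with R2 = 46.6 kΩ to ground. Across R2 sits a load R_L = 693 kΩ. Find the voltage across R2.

V_out ≈ 1.26 V

R2 ‖ R_L = (46.6 × 693)/(46.6 + 693) = 43.66 kΩ.
Then V_out = V_DC · R2'/(R1 + R2') = 3.19 × 43.66/110.7 = 1.259 V.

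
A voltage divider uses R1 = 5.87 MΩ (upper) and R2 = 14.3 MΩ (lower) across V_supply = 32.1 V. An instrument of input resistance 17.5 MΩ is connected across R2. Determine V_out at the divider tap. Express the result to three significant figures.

V_out ≈ 18.4 V

The load sits in parallel with R2, giving an effective lower resistance R2' = R2·R_L/(R2+R_L) = 7.869 MΩ.
Then V_out = V_supply · R2'/(R1 + R2') = 32.1 × 7.869/13.74 = 18.39 V.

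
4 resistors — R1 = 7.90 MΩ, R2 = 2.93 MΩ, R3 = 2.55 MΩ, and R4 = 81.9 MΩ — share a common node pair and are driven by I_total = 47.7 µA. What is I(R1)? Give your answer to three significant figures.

I ≈ 6.92 µA

ΣG = 1/7.90 + 1/2.93 + 1/2.55 + 1/81.9 = 0.8722.
Current divider: I(R1) = I_total · G_k/ΣG = 47.7 × (0.1266/0.8722) = 47.7 × 0.1451 = 6.922 µA.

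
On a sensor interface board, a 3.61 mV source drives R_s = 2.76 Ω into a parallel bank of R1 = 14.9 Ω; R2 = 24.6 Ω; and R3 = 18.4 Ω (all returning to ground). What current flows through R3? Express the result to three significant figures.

I ≈ 0.136 mA

Combine the parallel branches: R_p = (1/14.9 + 1/24.6 + 1/18.4)⁻¹ = 6.169 Ω.
V_A = 3.61 × 6.169/8.929 = 2.494 mV.
Branch current I = V_A/R3 = 2.494/18.4 = 0.1355 mA.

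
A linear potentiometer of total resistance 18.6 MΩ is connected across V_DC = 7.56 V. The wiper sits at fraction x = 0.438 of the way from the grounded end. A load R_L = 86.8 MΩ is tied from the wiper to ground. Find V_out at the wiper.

The pot divides into 10.45 MΩ above the wiper and 8.147 MΩ below.
Lower segment in parallel with the load: 8.147 ‖ 86.8 = 7.448 MΩ.
V_out = 7.56 × 7.448/(10.45 + 7.448) = 3.145 V.

V_out ≈ 3.15 V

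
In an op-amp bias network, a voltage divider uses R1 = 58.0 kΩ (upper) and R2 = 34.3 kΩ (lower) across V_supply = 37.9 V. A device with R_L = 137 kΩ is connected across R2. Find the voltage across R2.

First combine the lower leg with the load: R2 ‖ R_L = 27.43 kΩ.
Then V_out = V_supply · R2'/(R1 + R2') = 37.9 × 27.43/85.43 = 12.17 V.

V_out ≈ 12.2 V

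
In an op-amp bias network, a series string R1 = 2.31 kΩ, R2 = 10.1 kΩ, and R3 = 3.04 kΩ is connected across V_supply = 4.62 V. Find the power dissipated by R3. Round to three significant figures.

The common current is I = 4.62/15.45 = 0.2990 mA.
V(R3) = I·R = 0.9090 V; P = V·I = 0.9090 × 0.2990 = 0.2718 mW.

P ≈ 0.272 mW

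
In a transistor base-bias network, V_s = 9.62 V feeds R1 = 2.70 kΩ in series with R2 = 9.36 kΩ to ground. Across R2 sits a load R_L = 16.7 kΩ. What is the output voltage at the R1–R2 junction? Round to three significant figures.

V_out ≈ 6.63 V

R2 ‖ R_L = (9.36 × 16.7)/(9.36 + 16.7) = 5.998 kΩ.
Now apply the divider: V_out = 9.62 × 0.6896 = 6.634 V.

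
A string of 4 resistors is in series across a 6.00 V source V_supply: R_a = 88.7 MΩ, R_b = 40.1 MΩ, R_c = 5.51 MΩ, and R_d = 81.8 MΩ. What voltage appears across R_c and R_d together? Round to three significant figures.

Total series resistance ΣR = 88.7 + 40.1 + 5.51 + 81.8 = 216.1 MΩ.
R_{R_c..R_d} = 5.51 + 81.8 = 87.31 MΩ.
By the voltage-divider rule, V = 6.00 × 87.31/216.1 = 2.424 V.

V ≈ 2.42 V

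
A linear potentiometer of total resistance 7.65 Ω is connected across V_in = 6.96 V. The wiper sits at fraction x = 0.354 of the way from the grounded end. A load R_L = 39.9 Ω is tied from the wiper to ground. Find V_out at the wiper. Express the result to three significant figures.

V_out ≈ 2.36 V

The pot divides into 4.942 Ω above the wiper and 2.708 Ω below.
Lower segment in parallel with the load: 2.708 ‖ 39.9 = 2.536 Ω.
Loaded-divider output: V_out = 6.96 × 0.3391 = 2.360 V.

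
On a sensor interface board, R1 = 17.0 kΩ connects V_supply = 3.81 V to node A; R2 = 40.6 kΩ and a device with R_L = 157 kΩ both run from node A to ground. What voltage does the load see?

R2 ‖ R_L = (40.6 × 157)/(40.6 + 157) = 32.26 kΩ.
Then V_out = V_supply · R2'/(R1 + R2') = 3.81 × 32.26/49.26 = 2.495 V.

V_out ≈ 2.50 V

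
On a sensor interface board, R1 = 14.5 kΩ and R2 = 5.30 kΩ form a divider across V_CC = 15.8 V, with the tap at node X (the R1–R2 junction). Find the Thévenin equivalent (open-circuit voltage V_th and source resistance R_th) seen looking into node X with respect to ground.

V_th is the unloaded tap voltage: V_CC · R2/(R1+R2) = 15.8 × 0.2677 = 4.229 V.
With V_CC suppressed (replaced by a short), R_th = R1 ‖ R2 = (14.50 × 5.30)/(14.50 + 5.30) = 3.881 kΩ.

V_th ≈ 4.23 V, R_th ≈ 3.88 kΩ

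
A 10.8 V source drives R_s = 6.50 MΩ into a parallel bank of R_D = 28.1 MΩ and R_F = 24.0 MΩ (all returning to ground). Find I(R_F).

I ≈ 0.300 µA

Equivalent of the parallel group: R_p = 12.94 MΩ.
V_A by voltage divider: V_A = 10.8 × 12.94/(6.50 + 12.94) = 7.190 V.
Branch current I = V_A/R_F = 7.190/24.0 = 0.2996 µA.
(Equivalently: I_total = 0.5554 µA, then current-divider fraction G_k/ΣG = 0.5393.)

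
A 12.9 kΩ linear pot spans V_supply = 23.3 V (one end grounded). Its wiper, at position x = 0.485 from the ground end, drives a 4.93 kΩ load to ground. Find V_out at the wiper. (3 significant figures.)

Lower segment x·R_p = 6.256 kΩ; upper segment (1−x)·R_p = 6.644 kΩ.
(x·R_p) ‖ R_L = 2.757 kΩ.
Then V_out = V_supply · 2.757/(6.644 + 2.757) = 6.834 V.

V_out ≈ 6.83 V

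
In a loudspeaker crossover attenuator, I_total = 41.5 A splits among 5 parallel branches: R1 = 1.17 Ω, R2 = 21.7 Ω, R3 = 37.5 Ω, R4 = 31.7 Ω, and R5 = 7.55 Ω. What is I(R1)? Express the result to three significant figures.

I ≈ 32.5 A

Conductances: ΣG = 1/1.17 + 1/21.7 + 1/37.5 + 1/31.7 + 1/7.55 = 1.091 (1/Ω).
By the current-divider rule, I = I_total · G_k/ΣG = 41.5 × 0.7831 = 32.50 A.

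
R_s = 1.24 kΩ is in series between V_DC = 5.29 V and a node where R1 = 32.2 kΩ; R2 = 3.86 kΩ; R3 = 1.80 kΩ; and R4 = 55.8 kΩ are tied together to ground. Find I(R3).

I ≈ 1.42 mA

Combine the parallel branches: R_p = (1/32.2 + 1/3.86 + 1/1.80 + 1/55.8)⁻¹ = 1.158 kΩ.
V_A = 5.29 × 1.158/2.398 = 2.554 V.
Branch current I = V_A/R3 = 2.554/1.80 = 1.419 mA.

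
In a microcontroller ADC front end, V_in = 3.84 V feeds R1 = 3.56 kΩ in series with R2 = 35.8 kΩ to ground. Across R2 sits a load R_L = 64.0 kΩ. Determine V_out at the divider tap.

R2 ‖ R_L = (35.8 × 64.0)/(35.8 + 64.0) = 22.96 kΩ.
Now apply the divider: V_out = 3.84 × 0.8658 = 3.324 V.

V_out ≈ 3.32 V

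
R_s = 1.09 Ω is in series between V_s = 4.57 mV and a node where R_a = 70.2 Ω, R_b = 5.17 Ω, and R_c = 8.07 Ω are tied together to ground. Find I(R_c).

I ≈ 0.416 mA

Parallel bank: R_p = 1/(1/70.2 + 1/5.17 + 1/8.07) = 3.016 Ω.
V_A by voltage divider: V_A = 4.57 × 3.016/(1.09 + 3.016) = 3.357 mV.
Branch current I = V_A/R_c = 3.357/8.07 = 0.4160 mA.
(Equivalently: I_total = 1.113 mA, then current-divider fraction G_k/ΣG = 0.3737.)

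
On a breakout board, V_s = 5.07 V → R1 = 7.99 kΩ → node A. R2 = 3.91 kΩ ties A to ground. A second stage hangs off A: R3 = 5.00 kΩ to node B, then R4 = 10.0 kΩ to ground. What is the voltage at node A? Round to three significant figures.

V_A ≈ 1.42 V

The second stage (R3 + R4 = 15.00 kΩ) loads node A in parallel with R2.
Effective lower resistance at A: R2 ‖ 15.00 = 3.102 kΩ.
V_A = 5.07 × 3.102/(7.99 + 3.102) = 1.418 V.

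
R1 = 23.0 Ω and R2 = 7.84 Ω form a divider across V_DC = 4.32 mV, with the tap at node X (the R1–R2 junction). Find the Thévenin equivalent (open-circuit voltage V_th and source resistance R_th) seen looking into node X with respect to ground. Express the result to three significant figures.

V_th is the unloaded tap voltage: V_DC · R2/(R1+R2) = 4.32 × 0.2542 = 1.098 mV.
Zeroing V_DC shorts the top of R1 to ground, so R_th = R1 ‖ R2 = 5.847 Ω.

V_th ≈ 1.10 mV, R_th ≈ 5.85 Ω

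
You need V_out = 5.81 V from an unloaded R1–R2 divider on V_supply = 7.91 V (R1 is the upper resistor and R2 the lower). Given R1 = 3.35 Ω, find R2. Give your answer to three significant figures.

Required fraction k = V_out/V_supply = 0.7345.
R2 = R1 · 0.7345/(1 − 0.7345) = 9.268 Ω.

R2 ≈ 9.27 Ω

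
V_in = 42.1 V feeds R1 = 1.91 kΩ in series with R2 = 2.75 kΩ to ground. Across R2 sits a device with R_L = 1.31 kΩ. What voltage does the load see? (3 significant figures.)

V_out ≈ 13.4 V

R2 ‖ R_L = (2.75 × 1.31)/(2.75 + 1.31) = 0.8873 kΩ.
Now apply the divider: V_out = 42.1 × 0.3172 = 13.35 V.
(Unloaded it would be 24.8 V; the load pulls it down.)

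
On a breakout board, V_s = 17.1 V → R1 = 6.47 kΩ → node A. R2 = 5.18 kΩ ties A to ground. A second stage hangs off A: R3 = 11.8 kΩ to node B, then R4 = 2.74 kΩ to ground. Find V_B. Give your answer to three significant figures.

Looking into the second stage from A: R3 + R4 = 14.54 kΩ appears in parallel with R2.
R2 ‖ (R3+R4) = 3.819 kΩ.
V_A = 17.1 × 3.819/(6.47 + 3.819) = 6.347 V.
Stage 2 is unloaded, so V_B = V_A · R4/(R3+R4) = 6.347 × 2.74/14.54 = 1.196 V.

V_B ≈ 1.20 V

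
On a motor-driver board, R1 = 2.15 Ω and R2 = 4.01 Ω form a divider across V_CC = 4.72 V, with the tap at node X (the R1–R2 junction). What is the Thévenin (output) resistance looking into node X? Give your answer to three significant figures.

Looking into X with the source shorted: R_th = R1·R2/(R1+R2) = 2.150 × 4.01/6.160 = 1.400 Ω.

R_th ≈ 1.40 Ω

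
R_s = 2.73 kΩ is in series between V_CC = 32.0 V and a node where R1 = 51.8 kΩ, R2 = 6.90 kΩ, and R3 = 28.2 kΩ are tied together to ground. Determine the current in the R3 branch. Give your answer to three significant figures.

I ≈ 0.734 mA

Parallel bank: R_p = 1/(1/51.8 + 1/6.90 + 1/28.2) = 5.008 kΩ.
V_A by voltage divider: V_A = 32.0 × 5.008/(2.73 + 5.008) = 20.71 V.
Branch current I = V_A/R3 = 20.71/28.2 = 0.7344 mA.
(Equivalently: I_total = 4.136 mA, then current-divider fraction G_k/ΣG = 0.1776.)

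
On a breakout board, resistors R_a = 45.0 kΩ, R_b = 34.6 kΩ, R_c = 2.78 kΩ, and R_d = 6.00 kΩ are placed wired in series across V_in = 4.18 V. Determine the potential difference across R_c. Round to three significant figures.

ΣR = 45.0 + 34.6 + 2.78 + 6.00 = 88.38 kΩ.
V = V_in · R/ΣR = 4.18 × 0.03146 = 0.1315 V.

V ≈ 0.131 V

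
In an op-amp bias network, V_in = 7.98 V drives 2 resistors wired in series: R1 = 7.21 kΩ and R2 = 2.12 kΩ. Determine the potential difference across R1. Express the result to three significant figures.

V ≈ 6.17 V

Series total: ΣR = 7.21 + 2.12 = 9.330 kΩ.
Voltage divider: V = V_in · (7.210 / 9.330) = 7.98 × 0.7728 = 6.167 V.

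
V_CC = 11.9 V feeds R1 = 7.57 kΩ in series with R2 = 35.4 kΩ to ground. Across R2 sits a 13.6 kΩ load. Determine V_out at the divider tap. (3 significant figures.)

V_out ≈ 6.72 V

First combine the lower leg with the load: R2 ‖ R_L = 9.825 kΩ.
Now apply the divider: V_out = 11.9 × 0.5648 = 6.721 V.
(Unloaded it would be 9.80 V; the load pulls it down.)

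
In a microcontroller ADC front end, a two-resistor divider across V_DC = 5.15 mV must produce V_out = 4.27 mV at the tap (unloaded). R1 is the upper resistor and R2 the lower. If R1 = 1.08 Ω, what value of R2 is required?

R2 ≈ 5.24 Ω

V_out/V_DC = R2/(R1+R2) = 0.8291.
So R2 = R1 · V_out/(V_DC − V_out) = 1.08 × 4.27/(5.15 − 4.27) = 1.08 × 4.852 = 5.240 Ω.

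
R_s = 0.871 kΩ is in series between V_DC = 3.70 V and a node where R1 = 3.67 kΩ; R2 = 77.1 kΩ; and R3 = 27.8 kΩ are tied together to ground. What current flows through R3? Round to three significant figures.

Parallel bank: R_p = 1/(1/3.67 + 1/77.1 + 1/27.8) = 3.111 kΩ.
Node voltage V_A = V_DC · R_p/(R_s + R_p) = 3.70 × 0.7813 = 2.891 V.
I(R3) = V_A / R3 = 2.891/27.8 = 0.1040 mA.
(Equivalently: I_total = 0.9291 mA, then current-divider fraction G_k/ΣG = 0.1119.)

I ≈ 0.104 mA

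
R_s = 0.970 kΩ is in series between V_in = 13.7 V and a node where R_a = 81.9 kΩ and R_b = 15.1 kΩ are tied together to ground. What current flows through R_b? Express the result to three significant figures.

Combine the parallel branches: R_p = (1/81.9 + 1/15.1)⁻¹ = 12.75 kΩ.
Node voltage V_A = V_in · R_p/(R_s + R_p) = 13.7 × 0.9293 = 12.73 V.
I(R_b) = V_A / R_b = 12.73/15.1 = 0.8431 mA.

I ≈ 0.843 mA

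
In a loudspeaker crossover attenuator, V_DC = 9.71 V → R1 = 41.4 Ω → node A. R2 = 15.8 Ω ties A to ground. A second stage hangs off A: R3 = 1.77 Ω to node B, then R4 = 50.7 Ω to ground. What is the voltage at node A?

V_A ≈ 2.20 V

Node A sees R2 in parallel with the series input of stage 2, R3 + R4 = 52.47 Ω.
Effective lower resistance at A: R2 ‖ 52.47 = 12.14 Ω.
V_A = 9.71 × 12.14/(41.4 + 12.14) = 2.202 V.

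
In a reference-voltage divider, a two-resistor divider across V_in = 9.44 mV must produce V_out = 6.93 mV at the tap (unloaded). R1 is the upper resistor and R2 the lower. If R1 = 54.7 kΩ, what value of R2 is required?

Required fraction k = V_out/V_in = 0.7341.
R2 = R1 · 0.7341/(1 − 0.7341) = 151.0 kΩ.

R2 ≈ 151 kΩ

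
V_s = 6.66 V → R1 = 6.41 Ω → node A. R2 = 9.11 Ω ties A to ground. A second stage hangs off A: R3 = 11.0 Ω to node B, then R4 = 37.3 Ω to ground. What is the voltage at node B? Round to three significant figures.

Node A sees R2 in parallel with the series input of stage 2, R3 + R4 = 48.30 Ω.
Effective lower resistance at A: R2 ‖ 48.30 = 7.664 Ω.
So V_A = 6.66 × 0.5446 = 3.627 V.
Stage 2 is unloaded, so V_B = V_A · R4/(R3+R4) = 3.627 × 37.3/48.30 = 2.801 V.

V_B ≈ 2.80 V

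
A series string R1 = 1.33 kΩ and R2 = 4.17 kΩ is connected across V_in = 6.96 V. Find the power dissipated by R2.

The common current is I = 6.96/5.500 = 1.265 mA.
P = I²R = 1.601 × 4.17 = 6.678 mW.

P ≈ 6.68 mW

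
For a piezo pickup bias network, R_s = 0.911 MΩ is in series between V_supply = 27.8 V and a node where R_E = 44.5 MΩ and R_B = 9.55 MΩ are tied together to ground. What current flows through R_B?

I ≈ 2.61 µA

Combine the parallel branches: R_p = (1/44.5 + 1/9.55)⁻¹ = 7.863 MΩ.
V_A by voltage divider: V_A = 27.8 × 7.863/(0.911 + 7.863) = 24.91 V.
I(R_B) = V_A / R_B = 24.91/9.55 = 2.609 µA.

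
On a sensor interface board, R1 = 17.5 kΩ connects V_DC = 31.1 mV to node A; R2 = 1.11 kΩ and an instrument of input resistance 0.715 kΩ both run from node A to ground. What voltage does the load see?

First combine the lower leg with the load: R2 ‖ R_L = 0.4349 kΩ.
Now apply the divider: V_out = 31.1 × 0.02425 = 0.7541 mV.
(Unloaded it would be 1.85 mV; the load pulls it down.)

V_out ≈ 0.754 mV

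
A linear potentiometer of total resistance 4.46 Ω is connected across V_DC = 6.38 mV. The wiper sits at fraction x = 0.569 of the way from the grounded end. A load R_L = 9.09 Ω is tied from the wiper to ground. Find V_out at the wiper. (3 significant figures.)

Lower segment x·R_p = 2.538 Ω; upper segment (1−x)·R_p = 1.922 Ω.
R_L loads the lower segment: effective lower R = 1.984 Ω.
V_out = 6.38 × 1.984/(1.922 + 1.984) = 3.240 mV.

V_out ≈ 3.24 mV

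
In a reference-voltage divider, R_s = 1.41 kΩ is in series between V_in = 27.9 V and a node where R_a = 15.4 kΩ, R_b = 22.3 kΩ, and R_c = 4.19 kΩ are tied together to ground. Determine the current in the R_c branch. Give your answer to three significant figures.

I ≈ 4.47 mA

Equivalent of the parallel group: R_p = 2.870 kΩ.
V_A by voltage divider: V_A = 27.9 × 2.870/(1.41 + 2.870) = 18.71 V.
I(R_c) = V_A / R_c = 18.71/4.19 = 4.465 mA.
(Equivalently: I_total = 6.519 mA, then current-divider fraction G_k/ΣG = 0.6849.)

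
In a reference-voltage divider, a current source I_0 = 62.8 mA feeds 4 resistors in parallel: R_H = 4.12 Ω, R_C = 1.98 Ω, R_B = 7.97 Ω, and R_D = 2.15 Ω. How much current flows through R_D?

ΣG = 1/4.12 + 1/1.98 + 1/7.97 + 1/2.15 = 1.338.
R_D takes the fraction G_k/ΣG = 0.4651/1.338 = 0.3475, so I = 62.8 × 0.3475 = 21.82 mA.

I ≈ 21.8 mA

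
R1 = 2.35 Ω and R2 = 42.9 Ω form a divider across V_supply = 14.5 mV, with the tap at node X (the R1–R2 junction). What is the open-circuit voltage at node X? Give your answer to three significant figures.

Open-circuit (no load on X): V_th = V_supply · R2/(R1 + R2) = 14.5 × 42.9/(2.350 + 42.9) = 13.75 mV.

V_th ≈ 13.7 mV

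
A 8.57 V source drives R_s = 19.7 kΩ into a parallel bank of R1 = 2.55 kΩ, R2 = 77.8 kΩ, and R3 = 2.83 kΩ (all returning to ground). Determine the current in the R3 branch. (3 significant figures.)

I ≈ 0.190 mA

Parallel bank: R_p = 1/(1/2.55 + 1/77.8 + 1/2.83) = 1.319 kΩ.
Node voltage V_A = V_supply · R_p/(R_s + R_p) = 8.57 × 0.06274 = 0.5376 V.
Branch current I = V_A/R3 = 0.5376/2.83 = 0.1900 mA.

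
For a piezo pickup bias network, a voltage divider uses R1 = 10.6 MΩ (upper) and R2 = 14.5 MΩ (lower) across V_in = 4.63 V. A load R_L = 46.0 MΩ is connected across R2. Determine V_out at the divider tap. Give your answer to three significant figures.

V_out ≈ 2.36 V

The load sits in parallel with R2, giving an effective lower resistance R2' = R2·R_L/(R2+R_L) = 11.02 MΩ.
Then V_out = V_in · R2'/(R1 + R2') = 4.63 × 11.02/21.62 = 2.360 V.
(Unloaded it would be 2.67 V; the load pulls it down.)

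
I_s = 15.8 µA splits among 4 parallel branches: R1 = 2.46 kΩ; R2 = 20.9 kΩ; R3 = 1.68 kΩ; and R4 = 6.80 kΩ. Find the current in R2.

Conductances: ΣG = 1/2.46 + 1/20.9 + 1/1.68 + 1/6.80 = 1.197 (1/kΩ).
By the current-divider rule, I = I_s · G_k/ΣG = 15.8 × 0.03998 = 0.6317 µA.

I ≈ 0.632 µA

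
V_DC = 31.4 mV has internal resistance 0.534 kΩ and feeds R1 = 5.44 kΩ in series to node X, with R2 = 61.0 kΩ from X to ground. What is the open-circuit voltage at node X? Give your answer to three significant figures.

R1' = 0.534 + 5.44 = 5.974 kΩ (source resistance + R1).
With X open, the divider is unloaded: V_th = 31.4 × 61.0/66.97 = 28.60 mV.

V_th ≈ 28.6 mV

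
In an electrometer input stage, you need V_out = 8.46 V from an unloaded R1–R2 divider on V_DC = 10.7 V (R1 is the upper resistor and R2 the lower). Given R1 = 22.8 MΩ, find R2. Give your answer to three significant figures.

R2 ≈ 86.1 MΩ

Required fraction k = V_out/V_DC = 0.7907.
So R2 = R1 · V_out/(V_DC − V_out) = 22.8 × 8.46/(10.7 − 8.46) = 22.8 × 3.777 = 86.11 MΩ.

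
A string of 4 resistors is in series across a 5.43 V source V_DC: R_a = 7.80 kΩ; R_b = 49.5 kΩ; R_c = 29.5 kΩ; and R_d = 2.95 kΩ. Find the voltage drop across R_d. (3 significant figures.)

Series total: ΣR = 7.80 + 49.5 + 29.5 + 2.95 = 89.75 kΩ.
By the voltage-divider rule, V = 5.43 × 2.950/89.75 = 0.1785 V.

V ≈ 0.178 V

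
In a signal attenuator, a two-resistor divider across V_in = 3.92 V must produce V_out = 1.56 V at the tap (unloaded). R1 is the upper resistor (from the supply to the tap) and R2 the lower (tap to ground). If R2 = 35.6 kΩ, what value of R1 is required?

The divider ratio is R2/(R1+R2) = 1.56/3.92 = 0.3980.
Rearranging, R1 = R2·(1−k)/k = 35.6 × 1.513 = 53.86 kΩ.

R1 ≈ 53.9 kΩ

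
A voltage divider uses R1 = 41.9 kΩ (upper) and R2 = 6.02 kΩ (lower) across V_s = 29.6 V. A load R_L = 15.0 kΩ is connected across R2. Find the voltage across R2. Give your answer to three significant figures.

V_out ≈ 2.75 V

The load sits in parallel with R2, giving an effective lower resistance R2' = R2·R_L/(R2+R_L) = 4.296 kΩ.
Then V_out = V_s · R2'/(R1 + R2') = 29.6 × 4.296/46.20 = 2.753 V.
(Unloaded it would be 3.72 V; the load pulls it down.)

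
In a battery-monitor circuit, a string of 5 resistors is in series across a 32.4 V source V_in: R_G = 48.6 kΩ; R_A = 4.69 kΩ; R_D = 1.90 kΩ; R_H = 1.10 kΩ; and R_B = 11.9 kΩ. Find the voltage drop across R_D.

ΣR = 48.6 + 4.69 + 1.90 + 1.10 + 11.9 = 68.19 kΩ.
V = V_in · R/ΣR = 32.4 × 0.02786 = 0.9028 V.

V ≈ 0.903 V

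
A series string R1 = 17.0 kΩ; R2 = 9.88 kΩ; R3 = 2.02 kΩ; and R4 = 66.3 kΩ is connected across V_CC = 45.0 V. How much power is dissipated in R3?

P ≈ 0.451 mW

The common current is I = 45.0/95.20 = 0.4727 mA.
P = I²R = 0.2234 × 2.02 = 0.4513 mW.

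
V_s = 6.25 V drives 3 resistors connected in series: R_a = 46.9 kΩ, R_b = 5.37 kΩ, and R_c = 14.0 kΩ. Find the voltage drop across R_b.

Total series resistance ΣR = 46.9 + 5.37 + 14.0 = 66.27 kΩ.
Voltage divider: V = V_s · (5.370 / 66.27) = 6.25 × 0.08103 = 0.5065 V.

V ≈ 0.506 V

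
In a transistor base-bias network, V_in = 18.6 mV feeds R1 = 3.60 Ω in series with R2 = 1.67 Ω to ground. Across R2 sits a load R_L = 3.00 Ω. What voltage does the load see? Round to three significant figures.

V_out ≈ 4.27 mV

First combine the lower leg with the load: R2 ‖ R_L = 1.073 Ω.
Then V_out = V_in · R2'/(R1 + R2') = 18.6 × 1.073/4.673 = 4.270 mV.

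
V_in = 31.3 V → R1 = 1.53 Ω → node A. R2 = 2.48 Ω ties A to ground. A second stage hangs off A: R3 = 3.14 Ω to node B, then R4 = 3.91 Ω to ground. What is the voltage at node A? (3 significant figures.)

The second stage (R3 + R4 = 7.050 Ω) loads node A in parallel with R2.
Effective lower resistance at A: R2 ‖ 7.050 = 1.835 Ω.
V_A = 31.3 × 1.835/(1.53 + 1.835) = 17.07 V.

V_A ≈ 17.1 V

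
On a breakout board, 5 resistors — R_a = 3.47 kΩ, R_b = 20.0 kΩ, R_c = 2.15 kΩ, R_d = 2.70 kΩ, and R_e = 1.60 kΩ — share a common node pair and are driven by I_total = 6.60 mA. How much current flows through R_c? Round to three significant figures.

I ≈ 1.71 mA

Conductances: ΣG = 1/3.47 + 1/20.0 + 1/2.15 + 1/2.70 + 1/1.60 = 1.799 (1/kΩ).
R_c takes the fraction G_k/ΣG = 0.4651/1.799 = 0.2586, so I = 6.60 × 0.2586 = 1.707 mA.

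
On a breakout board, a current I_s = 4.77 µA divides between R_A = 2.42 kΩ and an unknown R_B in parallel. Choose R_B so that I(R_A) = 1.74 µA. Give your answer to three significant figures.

The fraction through R_A equals R_B/(R_A+R_B).
1.74/4.77 = R_B/(R_A + R_B) → R_B = R_A · (0.3648)/(1 − 0.3648) = 2.42 × 0.5743 = 1.390 kΩ.

R_B ≈ 1.39 kΩ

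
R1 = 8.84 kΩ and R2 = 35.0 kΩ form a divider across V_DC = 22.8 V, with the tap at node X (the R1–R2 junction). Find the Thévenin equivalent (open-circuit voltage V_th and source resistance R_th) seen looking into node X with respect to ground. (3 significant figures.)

V_th ≈ 18.2 V, R_th ≈ 7.06 kΩ

With X open, the divider is unloaded: V_th = 22.8 × 35.0/43.84 = 18.20 V.
With V_DC suppressed (replaced by a short), R_th = R1 ‖ R2 = (8.840 × 35.0)/(8.840 + 35.0) = 7.057 kΩ.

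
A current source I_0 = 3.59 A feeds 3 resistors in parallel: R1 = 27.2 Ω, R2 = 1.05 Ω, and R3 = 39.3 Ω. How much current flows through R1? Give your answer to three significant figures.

ΣG = 1/27.2 + 1/1.05 + 1/39.3 = 1.015.
R1 takes the fraction G_k/ΣG = 0.03676/1.015 = 0.03624, so I = 3.59 × 0.03624 = 0.1301 A.

I ≈ 0.130 A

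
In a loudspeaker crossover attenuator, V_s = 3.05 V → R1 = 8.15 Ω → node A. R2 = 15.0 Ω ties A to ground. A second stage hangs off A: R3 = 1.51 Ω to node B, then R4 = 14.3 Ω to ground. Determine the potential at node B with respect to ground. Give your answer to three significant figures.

Looking into the second stage from A: R3 + R4 = 15.81 Ω appears in parallel with R2.
R2 ‖ (R3+R4) = 7.697 Ω.
V_A = 3.05 × 7.697/(8.15 + 7.697) = 1.481 V.
Stage 2 is unloaded, so V_B = V_A · R4/(R3+R4) = 1.481 × 14.3/15.81 = 1.340 V.

V_B ≈ 1.34 V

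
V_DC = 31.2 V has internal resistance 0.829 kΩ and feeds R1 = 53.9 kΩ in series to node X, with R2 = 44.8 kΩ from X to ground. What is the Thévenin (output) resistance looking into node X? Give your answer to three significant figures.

R_th ≈ 24.6 kΩ

R1' = 0.829 + 53.9 = 54.73 kΩ (source resistance + R1).
With V_DC suppressed (replaced by a short), R_th = R1' ‖ R2 = (54.73 × 44.8)/(54.73 + 44.8) = 24.63 kΩ.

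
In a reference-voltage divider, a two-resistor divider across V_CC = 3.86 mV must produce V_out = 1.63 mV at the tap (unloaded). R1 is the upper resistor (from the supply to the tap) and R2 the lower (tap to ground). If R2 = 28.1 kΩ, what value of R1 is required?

V_out/V_CC = R2/(R1+R2) = 0.4223.
Rearranging, R1 = R2·(1−k)/k = 28.1 × 1.368 = 38.44 kΩ.

R1 ≈ 38.4 kΩ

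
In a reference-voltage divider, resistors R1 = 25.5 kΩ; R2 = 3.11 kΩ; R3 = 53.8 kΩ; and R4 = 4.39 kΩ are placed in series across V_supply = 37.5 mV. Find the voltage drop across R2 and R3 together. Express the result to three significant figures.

Total series resistance ΣR = 25.5 + 3.11 + 53.8 + 4.39 = 86.80 kΩ.
R_{R2..R3} = 3.11 + 53.8 = 56.91 kΩ.
Voltage divider: V = V_supply · (56.91 / 86.80) = 37.5 × 0.6556 = 24.59 mV.

V ≈ 24.6 mV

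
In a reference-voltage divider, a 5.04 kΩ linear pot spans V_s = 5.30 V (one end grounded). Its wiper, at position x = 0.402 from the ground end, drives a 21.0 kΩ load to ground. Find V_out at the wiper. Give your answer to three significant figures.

V_out ≈ 2.01 V

Lower segment x·R_p = 2.026 kΩ; upper segment (1−x)·R_p = 3.014 kΩ.
(x·R_p) ‖ R_L = 1.848 kΩ.
V_out = 5.30 × 1.848/(3.014 + 1.848) = 2.014 V.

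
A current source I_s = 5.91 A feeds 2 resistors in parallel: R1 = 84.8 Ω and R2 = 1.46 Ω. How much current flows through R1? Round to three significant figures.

With just two branches, the current splits inversely with resistance.
I(R1) = 5.91 × 1.46/(84.8 + 1.46) = 5.91 × 0.01693 = 0.1000 A.

I ≈ 0.100 A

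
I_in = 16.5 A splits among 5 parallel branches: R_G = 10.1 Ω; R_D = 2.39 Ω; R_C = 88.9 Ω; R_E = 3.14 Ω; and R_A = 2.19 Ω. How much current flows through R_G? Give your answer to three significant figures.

Conductances: ΣG = 1/10.1 + 1/2.39 + 1/88.9 + 1/3.14 + 1/2.19 = 1.304 (1/Ω).
By the current-divider rule, I = I_in · G_k/ΣG = 16.5 × 0.07594 = 1.253 A.

I ≈ 1.25 A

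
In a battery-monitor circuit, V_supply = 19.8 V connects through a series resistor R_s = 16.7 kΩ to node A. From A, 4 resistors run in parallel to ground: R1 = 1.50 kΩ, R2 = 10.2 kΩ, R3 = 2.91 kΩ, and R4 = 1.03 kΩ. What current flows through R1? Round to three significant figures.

I ≈ 0.370 mA

Equivalent of the parallel group: R_p = 0.4809 kΩ.
V_A by voltage divider: V_A = 19.8 × 0.4809/(16.7 + 0.4809) = 0.5543 V.
Branch current I = V_A/R1 = 0.5543/1.50 = 0.3695 mA.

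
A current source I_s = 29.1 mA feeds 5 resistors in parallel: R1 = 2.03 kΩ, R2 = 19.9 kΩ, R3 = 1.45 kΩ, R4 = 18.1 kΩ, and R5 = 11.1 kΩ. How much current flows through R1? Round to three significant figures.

ΣG = 1/2.03 + 1/19.9 + 1/1.45 + 1/18.1 + 1/11.1 = 1.378.
R1 takes the fraction G_k/ΣG = 0.4926/1.378 = 0.3575, so I = 29.1 × 0.3575 = 10.40 mA.

I ≈ 10.4 mA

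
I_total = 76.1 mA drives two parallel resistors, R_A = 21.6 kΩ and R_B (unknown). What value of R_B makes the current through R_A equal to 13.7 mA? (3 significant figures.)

Two-branch current divider: I_A = I_total · R_B/(R_A + R_B).
With f = 0.1800, R_B = R_A · f/(1−f) = 21.6 × 0.2196 = 4.742 kΩ.

R_B ≈ 4.74 kΩ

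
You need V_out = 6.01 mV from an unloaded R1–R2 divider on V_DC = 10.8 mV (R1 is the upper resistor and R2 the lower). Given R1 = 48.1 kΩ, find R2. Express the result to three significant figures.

R2 ≈ 60.4 kΩ

V_out/V_DC = R2/(R1+R2) = 0.5565.
Rearranging, R2 = R1·k/(1−k) = 48.1 × 1.255 = 60.35 kΩ.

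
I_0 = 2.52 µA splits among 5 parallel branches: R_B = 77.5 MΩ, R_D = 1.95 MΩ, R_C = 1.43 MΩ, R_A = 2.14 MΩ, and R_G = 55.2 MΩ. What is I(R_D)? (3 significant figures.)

Conductances: ΣG = 1/77.5 + 1/1.95 + 1/1.43 + 1/2.14 + 1/55.2 = 1.710 (1/MΩ).
Current divider: I(R_D) = I_0 · G_k/ΣG = 2.52 × (0.5128/1.710) = 2.52 × 0.2998 = 0.7555 µA.

I ≈ 0.756 µA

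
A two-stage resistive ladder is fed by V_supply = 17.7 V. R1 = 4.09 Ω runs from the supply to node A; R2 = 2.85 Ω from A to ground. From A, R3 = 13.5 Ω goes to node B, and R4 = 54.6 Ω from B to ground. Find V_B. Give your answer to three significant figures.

Looking into the second stage from A: R3 + R4 = 68.10 Ω appears in parallel with R2.
Effective lower resistance at A: R2 ‖ 68.10 = 2.736 Ω.
V_A = 17.7 × 2.736/(4.09 + 2.736) = 7.094 V.
V_B = V_A × 0.8018 = 5.688 V.

V_B ≈ 5.69 V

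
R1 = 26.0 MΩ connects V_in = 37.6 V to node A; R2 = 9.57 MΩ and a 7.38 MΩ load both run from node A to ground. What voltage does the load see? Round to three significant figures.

V_out ≈ 5.19 V

R2 ‖ R_L = (9.57 × 7.38)/(9.57 + 7.38) = 4.167 MΩ.
Then V_out = V_in · R2'/(R1 + R2') = 37.6 × 4.167/30.17 = 5.193 V.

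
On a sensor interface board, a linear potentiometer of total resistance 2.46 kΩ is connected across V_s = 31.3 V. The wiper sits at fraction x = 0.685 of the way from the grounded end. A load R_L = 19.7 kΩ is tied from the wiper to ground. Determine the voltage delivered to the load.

V_out ≈ 20.9 V

Split the track: R_lower = x·R_p = 1.685 kΩ, R_upper = (1−x)·R_p = 0.7749 kΩ.
Lower segment in parallel with the load: 1.685 ‖ 19.7 = 1.552 kΩ.
Then V_out = V_s · 1.552/(0.7749 + 1.552) = 20.88 V.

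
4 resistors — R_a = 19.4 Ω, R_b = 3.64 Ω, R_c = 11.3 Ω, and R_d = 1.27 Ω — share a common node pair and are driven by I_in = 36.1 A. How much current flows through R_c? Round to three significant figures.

I ≈ 2.66 A

ΣG = 1/19.4 + 1/3.64 + 1/11.3 + 1/1.27 = 1.202.
R_c takes the fraction G_k/ΣG = 0.08850/1.202 = 0.07361, so I = 36.1 × 0.07361 = 2.657 A.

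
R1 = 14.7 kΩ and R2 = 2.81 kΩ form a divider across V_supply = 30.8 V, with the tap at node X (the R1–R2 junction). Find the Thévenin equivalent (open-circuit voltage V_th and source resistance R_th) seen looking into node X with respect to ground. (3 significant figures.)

V_th ≈ 4.94 V, R_th ≈ 2.36 kΩ

Open-circuit (no load on X): V_th = V_supply · R2/(R1 + R2) = 30.8 × 2.81/(14.70 + 2.81) = 4.943 V.
Looking into X with the source shorted: R_th = R1·R2/(R1+R2) = 14.70 × 2.81/17.51 = 2.359 kΩ.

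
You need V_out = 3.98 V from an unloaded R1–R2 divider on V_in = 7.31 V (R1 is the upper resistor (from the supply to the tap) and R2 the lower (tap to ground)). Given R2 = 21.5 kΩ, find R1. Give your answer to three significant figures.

R1 ≈ 18.0 kΩ

Required fraction k = V_out/V_in = 0.5445.
Rearranging, R1 = R2·(1−k)/k = 21.5 × 0.8367 = 17.99 kΩ.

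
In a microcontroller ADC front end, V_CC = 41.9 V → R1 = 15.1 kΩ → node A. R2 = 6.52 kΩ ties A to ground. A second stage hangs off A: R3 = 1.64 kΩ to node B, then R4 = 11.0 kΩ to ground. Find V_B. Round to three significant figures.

Looking into the second stage from A: R3 + R4 = 12.64 kΩ appears in parallel with R2.
Effective lower resistance at A: R2 ‖ 12.64 = 4.301 kΩ.
First divider: V_A = V_CC · 4.301/(15.1 + 4.301) = 9.289 V.
V_B = V_A × 0.8703 = 8.084 V.

V_B ≈ 8.08 V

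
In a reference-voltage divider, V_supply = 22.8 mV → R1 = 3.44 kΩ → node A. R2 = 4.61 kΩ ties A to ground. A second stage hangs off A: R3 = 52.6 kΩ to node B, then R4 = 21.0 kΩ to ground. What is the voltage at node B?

Node A sees R2 in parallel with the series input of stage 2, R3 + R4 = 73.60 kΩ.
R2 ‖ (R3+R4) = 4.338 kΩ.
First divider: V_A = V_supply · 4.338/(3.44 + 4.338) = 12.72 mV.
Then the unloaded second divider: V_B = V_A × R4/(R3+R4) = 12.72 × 0.2853 = 3.628 mV.

V_B ≈ 3.63 mV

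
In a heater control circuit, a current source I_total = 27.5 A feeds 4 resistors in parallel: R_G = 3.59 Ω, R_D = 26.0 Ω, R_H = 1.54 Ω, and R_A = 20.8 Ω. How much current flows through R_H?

I ≈ 17.6 A

Conductances: ΣG = 1/3.59 + 1/26.0 + 1/1.54 + 1/20.8 = 1.014 (1/Ω).
By the current-divider rule, I = I_total · G_k/ΣG = 27.5 × 0.6401 = 17.60 A.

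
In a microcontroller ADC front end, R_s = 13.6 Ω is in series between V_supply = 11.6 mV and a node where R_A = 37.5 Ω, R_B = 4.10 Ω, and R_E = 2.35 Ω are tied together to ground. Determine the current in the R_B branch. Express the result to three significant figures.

I ≈ 0.270 mA

Combine the parallel branches: R_p = (1/37.5 + 1/4.10 + 1/2.35)⁻¹ = 1.437 Ω.
V_A by voltage divider: V_A = 11.6 × 1.437/(13.6 + 1.437) = 1.108 mV.
I(R_B) = V_A / R_B = 1.108/4.10 = 0.2703 mA.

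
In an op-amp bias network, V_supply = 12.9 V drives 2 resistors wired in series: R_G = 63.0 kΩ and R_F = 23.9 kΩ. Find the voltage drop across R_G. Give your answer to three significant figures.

V ≈ 9.35 V

ΣR = 63.0 + 23.9 = 86.90 kΩ.
By the voltage-divider rule, V = 12.9 × 63.00/86.90 = 9.352 V.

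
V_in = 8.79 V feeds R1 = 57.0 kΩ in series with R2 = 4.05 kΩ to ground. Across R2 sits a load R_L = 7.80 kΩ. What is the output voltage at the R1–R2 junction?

V_out ≈ 0.393 V

First combine the lower leg with the load: R2 ‖ R_L = 2.666 kΩ.
Voltage divider with the loaded lower leg: V_out = 8.79 × 2.666/(57.0 + 2.666) = 8.79 × 0.04468 = 0.3927 V.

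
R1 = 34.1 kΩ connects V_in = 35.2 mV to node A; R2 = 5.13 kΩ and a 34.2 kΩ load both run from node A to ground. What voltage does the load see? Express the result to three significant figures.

V_out ≈ 4.07 mV

R2 ‖ R_L = (5.13 × 34.2)/(5.13 + 34.2) = 4.461 kΩ.
Voltage divider with the loaded lower leg: V_out = 35.2 × 4.461/(34.1 + 4.461) = 35.2 × 0.1157 = 4.072 mV.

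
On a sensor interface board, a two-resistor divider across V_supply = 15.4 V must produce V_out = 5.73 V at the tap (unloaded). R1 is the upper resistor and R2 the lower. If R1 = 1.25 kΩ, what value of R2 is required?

The divider ratio is R2/(R1+R2) = 5.73/15.4 = 0.3721.
Rearranging, R2 = R1·k/(1−k) = 1.25 × 0.5926 = 0.7407 kΩ.

R2 ≈ 0.741 kΩ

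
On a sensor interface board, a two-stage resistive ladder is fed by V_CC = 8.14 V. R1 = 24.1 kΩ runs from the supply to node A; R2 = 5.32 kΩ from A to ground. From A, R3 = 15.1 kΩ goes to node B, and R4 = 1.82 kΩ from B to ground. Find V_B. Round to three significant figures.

V_B ≈ 0.126 V

Looking into the second stage from A: R3 + R4 = 16.92 kΩ appears in parallel with R2.
Effective lower resistance at A: R2 ‖ 16.92 = 4.047 kΩ.
So V_A = 8.14 × 0.1438 = 1.170 V.
Stage 2 is unloaded, so V_B = V_A · R4/(R3+R4) = 1.170 × 1.82/16.92 = 0.1259 V.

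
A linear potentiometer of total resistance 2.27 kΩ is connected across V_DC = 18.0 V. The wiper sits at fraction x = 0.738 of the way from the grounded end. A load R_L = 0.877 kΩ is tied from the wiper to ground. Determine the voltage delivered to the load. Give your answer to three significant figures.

Lower segment x·R_p = 1.675 kΩ; upper segment (1−x)·R_p = 0.5947 kΩ.
(x·R_p) ‖ R_L = 0.5756 kΩ.
Then V_out = V_DC · 0.5756/(0.5947 + 0.5756) = 8.853 V.

V_out ≈ 8.85 V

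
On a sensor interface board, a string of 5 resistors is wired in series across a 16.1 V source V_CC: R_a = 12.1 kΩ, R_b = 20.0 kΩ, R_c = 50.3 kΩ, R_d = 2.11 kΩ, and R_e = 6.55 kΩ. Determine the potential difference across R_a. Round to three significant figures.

Series total: ΣR = 12.1 + 20.0 + 50.3 + 2.11 + 6.55 = 91.06 kΩ.
By the voltage-divider rule, V = 16.1 × 12.10/91.06 = 2.139 V.

V ≈ 2.14 V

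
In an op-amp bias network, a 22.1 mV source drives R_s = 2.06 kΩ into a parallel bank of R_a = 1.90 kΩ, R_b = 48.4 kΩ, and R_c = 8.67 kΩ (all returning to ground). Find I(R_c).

I ≈ 1.08 µA

Equivalent of the parallel group: R_p = 1.510 kΩ.
V_A by voltage divider: V_A = 22.1 × 1.510/(2.06 + 1.510) = 9.347 mV.
Branch current I = V_A/R_c = 9.347/8.67 = 1.078 µA.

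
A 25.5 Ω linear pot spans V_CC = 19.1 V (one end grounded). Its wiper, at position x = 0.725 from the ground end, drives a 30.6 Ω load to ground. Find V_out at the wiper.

V_out ≈ 11.9 V

Split the track: R_lower = x·R_p = 18.49 Ω, R_upper = (1−x)·R_p = 7.013 Ω.
Lower segment in parallel with the load: 18.49 ‖ 30.6 = 11.52 Ω.
V_out = 19.1 × 11.52/(7.013 + 11.52) = 11.87 V.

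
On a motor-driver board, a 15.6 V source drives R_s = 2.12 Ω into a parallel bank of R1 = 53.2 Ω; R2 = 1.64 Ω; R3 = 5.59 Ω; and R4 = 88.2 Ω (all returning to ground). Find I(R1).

Combine the parallel branches: R_p = (1/53.2 + 1/1.64 + 1/5.59 + 1/88.2)⁻¹ = 1.221 Ω.
Node voltage V_A = V_DC · R_p/(R_s + R_p) = 15.6 × 0.3655 = 5.702 V.
I(R1) = V_A / R1 = 5.702/53.2 = 0.1072 A.

I ≈ 0.107 A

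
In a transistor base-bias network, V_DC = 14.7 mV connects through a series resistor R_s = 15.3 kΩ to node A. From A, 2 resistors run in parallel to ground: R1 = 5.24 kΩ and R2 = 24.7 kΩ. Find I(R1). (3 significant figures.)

Parallel bank: R_p = 1/(1/5.24 + 1/24.7) = 4.323 kΩ.
V_A by voltage divider: V_A = 14.7 × 4.323/(15.3 + 4.323) = 3.238 mV.
I(R1) = V_A / R1 = 3.238/5.24 = 0.6180 µA.

I ≈ 0.618 µA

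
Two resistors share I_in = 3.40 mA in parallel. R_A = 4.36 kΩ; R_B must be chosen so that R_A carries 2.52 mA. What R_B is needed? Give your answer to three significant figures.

R_B ≈ 12.5 kΩ

The fraction through R_A equals R_B/(R_A+R_B).
2.52/3.40 = R_B/(R_A + R_B) → R_B = R_A · (0.7412)/(1 − 0.7412) = 4.36 × 2.864 = 12.49 kΩ.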